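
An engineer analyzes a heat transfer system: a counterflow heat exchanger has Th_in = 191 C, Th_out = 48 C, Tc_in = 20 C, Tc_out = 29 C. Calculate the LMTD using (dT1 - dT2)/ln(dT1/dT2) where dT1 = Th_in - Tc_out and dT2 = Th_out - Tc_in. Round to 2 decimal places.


dT1 = Th_in - Tc_out = 191 - 29 = 162
dT2 = Th_out - Tc_in = 48 - 20 = 28
LMTD = (dT1 - dT2) / ln(dT1/dT2)
LMTD = (162 - 28) / ln(162/28)
LMTD = 76.34 K


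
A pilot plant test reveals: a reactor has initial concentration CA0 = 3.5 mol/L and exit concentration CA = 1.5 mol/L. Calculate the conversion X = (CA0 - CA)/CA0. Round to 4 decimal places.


X = (CA0 - CA) / CA0
X = (3.5 - 1.5) / 3.5
X = 2.0 / 3.5
X = 0.5714


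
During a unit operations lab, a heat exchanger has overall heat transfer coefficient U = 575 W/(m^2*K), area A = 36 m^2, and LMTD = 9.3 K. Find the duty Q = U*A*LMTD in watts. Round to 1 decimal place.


Q = U * A * LMTD
Q = 575 * 36 * 9.3
Q = 192510.0 W


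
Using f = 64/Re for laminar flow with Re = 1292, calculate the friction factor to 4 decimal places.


f = 64 / Re
f = 64 / 1292
f = 0.0495


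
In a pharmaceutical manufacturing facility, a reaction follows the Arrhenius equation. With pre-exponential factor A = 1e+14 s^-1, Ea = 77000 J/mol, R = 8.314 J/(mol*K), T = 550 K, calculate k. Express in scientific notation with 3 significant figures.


k = A * exp(-Ea/(R*T))
k = 1e+14 * exp(-77000 / (8.314 * 550))
k = 1e+14 * exp(-16.839067)
k = 4.86e+06


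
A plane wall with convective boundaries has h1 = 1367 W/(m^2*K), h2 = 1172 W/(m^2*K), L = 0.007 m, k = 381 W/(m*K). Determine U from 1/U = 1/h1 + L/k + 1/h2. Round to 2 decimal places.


1/U = 1/h1 + L/k + 1/h2
1/U = 1/1367 + 0.007/381 + 1/1172
1/U = 0.0007315289 + 1.83727e-05 + 0.0008532423
1/U = 0.0016031439
U = 623.77 W/(m^2*K)


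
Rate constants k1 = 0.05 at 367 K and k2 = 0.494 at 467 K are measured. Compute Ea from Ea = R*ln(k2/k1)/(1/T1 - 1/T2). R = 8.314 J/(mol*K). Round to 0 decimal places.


Ea = R * ln(k2/k1) / (1/T1 - 1/T2)
ln(k2/k1) = ln(0.494/0.05) = 2.2905125
1/T1 - 1/T2 = 1/367 - 1/467 = 0.000583468017
Ea = 8.314 * 2.2905125 / 0.000583468017
Ea = 32638 J/mol


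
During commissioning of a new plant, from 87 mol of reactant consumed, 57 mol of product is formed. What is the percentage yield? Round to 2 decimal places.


Yield = (moles product / moles consumed) * 100%
Yield = (57 / 87) * 100
Yield = 0.6552 * 100
Yield = 65.52%


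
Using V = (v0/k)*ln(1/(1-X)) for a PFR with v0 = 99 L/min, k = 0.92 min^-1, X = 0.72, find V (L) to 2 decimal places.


V = (v0/k) * ln(1/(1-X))
V = (99/0.92) * ln(1/(1-0.72))
V = 107.608696 * ln(3.571429)
V = 107.608696 * 1.272966
V = 136.98 L


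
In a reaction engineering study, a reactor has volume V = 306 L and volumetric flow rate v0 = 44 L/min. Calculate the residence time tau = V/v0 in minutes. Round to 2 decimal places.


tau = V / v0
tau = 306 / 44
tau = 6.95 min


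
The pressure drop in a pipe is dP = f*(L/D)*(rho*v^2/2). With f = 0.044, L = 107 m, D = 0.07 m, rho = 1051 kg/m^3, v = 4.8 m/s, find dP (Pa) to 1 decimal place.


dP = f * (L/D) * (rho*v^2/2)
dP = 0.044 * (107/0.07) * (1051*4.8^2/2)
L/D = 1528.57142857
rho*v^2/2 = 1051*23.04/2 = 12107.52
dP = 0.044 * 1528.57142857 * 12107.52
dP = 814317.2 Pa


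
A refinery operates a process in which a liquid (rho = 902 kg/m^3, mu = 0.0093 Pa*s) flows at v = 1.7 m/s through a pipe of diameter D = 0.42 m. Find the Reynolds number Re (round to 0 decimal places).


Re = rho * v * D / mu
Re = 902 * 1.7 * 0.42 / 0.0093
Re = 644.028 / 0.0093
Re = 69250


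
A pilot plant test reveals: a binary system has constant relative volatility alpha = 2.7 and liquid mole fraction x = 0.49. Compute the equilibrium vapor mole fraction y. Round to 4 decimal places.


y = alpha*x / (1 + (alpha-1)*x)
y = 2.7*0.49 / (1 + (2.7-1)*0.49)
y = 1.323 / (1 + 0.833)
y = 1.323 / 1.833
y = 0.7218


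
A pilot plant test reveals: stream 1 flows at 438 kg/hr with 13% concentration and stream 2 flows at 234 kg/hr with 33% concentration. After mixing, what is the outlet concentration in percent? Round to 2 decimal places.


Mass balance on solute: F1*x1 + F2*x2 = F3*x3
F3 = F1 + F2 = 438 + 234 = 672 kg/hr
x3 = (F1*x1 + F2*x2)/F3
x3 = (438*0.13 + 234*0.33) / 672
x3 = 19.96%


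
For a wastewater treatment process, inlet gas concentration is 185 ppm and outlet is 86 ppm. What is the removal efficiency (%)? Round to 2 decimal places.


Efficiency = (G_in - G_out) / G_in * 100%
Efficiency = (185 - 86) / 185 * 100
Efficiency = 99 / 185 * 100
Efficiency = 53.51%


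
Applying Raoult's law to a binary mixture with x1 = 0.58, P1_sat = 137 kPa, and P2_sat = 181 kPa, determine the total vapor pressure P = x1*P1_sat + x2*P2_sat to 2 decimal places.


P = x1*P1_sat + x2*P2_sat
x2 = 1 - x1 = 1 - 0.58 = 0.42
P = 0.58*137 + 0.42*181
P = 79.46 + 76.02
P = 155.48 kPa


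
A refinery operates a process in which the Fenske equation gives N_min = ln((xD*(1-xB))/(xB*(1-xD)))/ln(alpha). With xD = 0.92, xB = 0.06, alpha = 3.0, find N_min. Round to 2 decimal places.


N_min = ln((xD*(1-xB))/(xB*(1-xD))) / ln(alpha)
Numerator inside ln: 0.8648 / 0.0048 = 180.166667
ln(180.166667) = 5.193882
ln(alpha) = ln(3.0) = 1.098612
N_min = 5.193882 / 1.098612 = 4.73


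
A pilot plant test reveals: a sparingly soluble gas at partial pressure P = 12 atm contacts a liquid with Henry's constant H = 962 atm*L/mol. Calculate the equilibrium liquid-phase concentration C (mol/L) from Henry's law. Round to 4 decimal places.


C = P / H
C = 12 / 962
C = 0.0125 mol/L


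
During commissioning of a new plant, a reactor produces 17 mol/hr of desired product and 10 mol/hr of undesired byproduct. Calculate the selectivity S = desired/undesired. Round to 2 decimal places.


S = desired product rate / undesired product rate
S = 17 / 10
S = 1.70


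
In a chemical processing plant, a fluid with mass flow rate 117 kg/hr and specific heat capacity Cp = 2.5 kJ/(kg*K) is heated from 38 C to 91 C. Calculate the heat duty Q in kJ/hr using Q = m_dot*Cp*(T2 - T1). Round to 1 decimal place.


Q = m_dot * Cp * (T2 - T1)
Q = 117 * 2.5 * (91 - 38)
Q = 117 * 2.5 * 53
Q = 15502.5 kJ/hr


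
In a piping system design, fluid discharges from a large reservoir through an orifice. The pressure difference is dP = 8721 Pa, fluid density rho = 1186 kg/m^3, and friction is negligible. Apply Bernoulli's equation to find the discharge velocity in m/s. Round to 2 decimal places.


v = sqrt(2*dP/rho)
v = sqrt(2*8721/1186)
v = sqrt(14.706577)
v = 3.83 m/s


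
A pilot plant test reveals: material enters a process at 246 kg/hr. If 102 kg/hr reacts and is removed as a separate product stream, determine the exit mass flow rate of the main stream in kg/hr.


Steady-state mass balance on the main outlet: F_out = F_in - F_removed
F_out = 246 - 102
F_out = 144 kg/hr


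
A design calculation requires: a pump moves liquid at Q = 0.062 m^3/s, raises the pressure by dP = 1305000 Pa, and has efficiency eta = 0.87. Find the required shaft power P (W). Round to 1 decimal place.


P = Q * dP / eta
P = 0.062 * 1305000 / 0.87
P = 80910.0 / 0.87
P = 93000.0 W


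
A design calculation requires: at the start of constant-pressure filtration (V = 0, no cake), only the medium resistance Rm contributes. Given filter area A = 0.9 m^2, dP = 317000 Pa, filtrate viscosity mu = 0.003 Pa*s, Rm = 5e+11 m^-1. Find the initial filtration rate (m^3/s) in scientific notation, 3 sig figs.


rate = A * dP / (mu * Rm)
rate = 0.9 * 317000 / (0.003 * 5e+11)
rate = 285300.0 / 1.500e+09
rate = 1.90e-04 m^3/s


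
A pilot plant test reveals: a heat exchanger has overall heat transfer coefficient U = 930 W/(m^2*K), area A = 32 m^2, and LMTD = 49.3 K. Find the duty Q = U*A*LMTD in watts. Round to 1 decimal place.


Q = U * A * LMTD
Q = 930 * 32 * 49.3
Q = 1467168.0 W


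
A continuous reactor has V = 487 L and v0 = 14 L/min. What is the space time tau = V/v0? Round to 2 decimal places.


tau = V / v0
tau = 487 / 14
tau = 34.79 min


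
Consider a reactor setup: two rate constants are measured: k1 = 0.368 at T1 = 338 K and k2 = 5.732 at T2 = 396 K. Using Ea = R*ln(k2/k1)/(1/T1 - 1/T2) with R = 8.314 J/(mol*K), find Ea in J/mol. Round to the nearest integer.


Ea = R * ln(k2/k1) / (1/T1 - 1/T2)
ln(k2/k1) = ln(5.732/0.368) = 2.7457369
1/T1 - 1/T2 = 1/338 - 1/396 = 0.000433327356
Ea = 8.314 * 2.7457369 / 0.000433327356
Ea = 52681 J/mol


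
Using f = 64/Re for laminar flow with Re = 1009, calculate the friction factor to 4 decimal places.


f = 64 / Re
f = 64 / 1009
f = 0.0634


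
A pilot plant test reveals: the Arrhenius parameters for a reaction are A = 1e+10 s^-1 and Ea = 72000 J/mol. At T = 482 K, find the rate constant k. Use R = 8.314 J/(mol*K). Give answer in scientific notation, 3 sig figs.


k = A * exp(-Ea/(R*T))
k = 1e+10 * exp(-72000 / (8.314 * 482))
k = 1e+10 * exp(-17.966995)
k = 1.57e+02


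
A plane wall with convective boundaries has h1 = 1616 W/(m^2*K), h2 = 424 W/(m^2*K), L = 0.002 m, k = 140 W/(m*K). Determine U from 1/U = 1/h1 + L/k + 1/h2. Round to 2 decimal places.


1/U = 1/h1 + L/k + 1/h2
1/U = 1/1616 + 0.002/140 + 1/424
1/U = 0.0006188119 + 1.42857e-05 + 0.0023584906
1/U = 0.0029915882
U = 334.27 W/(m^2*K)


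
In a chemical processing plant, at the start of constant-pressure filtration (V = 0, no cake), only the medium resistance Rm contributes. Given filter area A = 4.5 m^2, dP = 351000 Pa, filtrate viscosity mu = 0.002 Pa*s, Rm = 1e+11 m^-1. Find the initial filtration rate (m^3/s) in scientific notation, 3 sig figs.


rate = A * dP / (mu * Rm)
rate = 4.5 * 351000 / (0.002 * 1e+11)
rate = 1579500.0 / 2.000e+08
rate = 7.90e-03 m^3/s


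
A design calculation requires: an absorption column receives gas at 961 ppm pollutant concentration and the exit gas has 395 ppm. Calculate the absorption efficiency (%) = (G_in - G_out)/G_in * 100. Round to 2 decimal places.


Efficiency = (G_in - G_out) / G_in * 100%
Efficiency = (961 - 395) / 961 * 100
Efficiency = 566 / 961 * 100
Efficiency = 58.90%


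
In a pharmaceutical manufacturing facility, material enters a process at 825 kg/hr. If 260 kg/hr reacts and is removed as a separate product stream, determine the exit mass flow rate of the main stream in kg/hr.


Steady-state mass balance on the main outlet: F_out = F_in - F_removed
F_out = 825 - 260
F_out = 565 kg/hr


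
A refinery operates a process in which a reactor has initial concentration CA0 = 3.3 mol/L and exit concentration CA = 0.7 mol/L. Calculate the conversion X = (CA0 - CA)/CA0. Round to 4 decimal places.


X = (CA0 - CA) / CA0
X = (3.3 - 0.7) / 3.3
X = 2.6 / 3.3
X = 0.7879


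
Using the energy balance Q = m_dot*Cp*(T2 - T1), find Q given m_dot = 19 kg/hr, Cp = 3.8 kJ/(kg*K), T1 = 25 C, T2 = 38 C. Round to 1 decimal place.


Q = m_dot * Cp * (T2 - T1)
Q = 19 * 3.8 * (38 - 25)
Q = 19 * 3.8 * 13
Q = 938.6 kJ/hr


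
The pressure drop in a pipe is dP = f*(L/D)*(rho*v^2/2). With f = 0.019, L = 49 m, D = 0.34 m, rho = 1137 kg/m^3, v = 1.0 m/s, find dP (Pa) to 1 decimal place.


dP = f * (L/D) * (rho*v^2/2)
dP = 0.019 * (49/0.34) * (1137*1.0^2/2)
L/D = 144.11764706
rho*v^2/2 = 1137*1.0/2 = 568.5
dP = 0.019 * 144.11764706 * 568.5
dP = 1556.7 Pa


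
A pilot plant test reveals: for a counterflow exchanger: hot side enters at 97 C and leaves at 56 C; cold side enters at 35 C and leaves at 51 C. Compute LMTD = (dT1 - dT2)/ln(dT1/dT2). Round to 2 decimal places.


dT1 = Th_in - Tc_out = 97 - 51 = 46
dT2 = Th_out - Tc_in = 56 - 35 = 21
LMTD = (dT1 - dT2) / ln(dT1/dT2)
LMTD = (46 - 21) / ln(46/21)
LMTD = 31.88 K


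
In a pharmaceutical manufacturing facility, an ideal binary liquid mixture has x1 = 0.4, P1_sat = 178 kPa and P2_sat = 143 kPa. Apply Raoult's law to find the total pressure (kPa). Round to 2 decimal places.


P = x1*P1_sat + x2*P2_sat
x2 = 1 - x1 = 1 - 0.4 = 0.6
P = 0.4*178 + 0.6*143
P = 71.2 + 85.8
P = 157.00 kPa


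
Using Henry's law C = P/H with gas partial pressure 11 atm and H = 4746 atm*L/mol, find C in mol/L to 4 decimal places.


C = P / H
C = 11 / 4746
C = 0.0023 mol/L


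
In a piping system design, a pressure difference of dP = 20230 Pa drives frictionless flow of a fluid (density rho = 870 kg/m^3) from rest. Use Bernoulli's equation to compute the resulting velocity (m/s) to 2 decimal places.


v = sqrt(2*dP/rho)
v = sqrt(2*20230/870)
v = sqrt(46.505747)
v = 6.82 m/s


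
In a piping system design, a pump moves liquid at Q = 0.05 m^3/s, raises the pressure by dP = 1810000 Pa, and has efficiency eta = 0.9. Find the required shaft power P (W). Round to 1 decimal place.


P = Q * dP / eta
P = 0.05 * 1810000 / 0.9
P = 90500.0 / 0.9
P = 100555.6 W


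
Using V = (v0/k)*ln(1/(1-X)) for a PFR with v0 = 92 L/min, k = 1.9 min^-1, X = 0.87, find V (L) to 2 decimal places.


V = (v0/k) * ln(1/(1-X))
V = (92/1.9) * ln(1/(1-0.87))
V = 48.421053 * ln(7.692308)
V = 48.421053 * 2.040221
V = 98.79 L


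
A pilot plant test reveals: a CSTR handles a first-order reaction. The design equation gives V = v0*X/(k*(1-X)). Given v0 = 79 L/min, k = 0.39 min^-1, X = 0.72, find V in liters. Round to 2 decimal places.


V = v0 * X / (k * (1 - X))
V = 79 * 0.72 / (0.39 * (1 - 0.72))
V = 56.88 / (0.39 * 0.28)
V = 56.88 / 0.1092
V = 520.88 L


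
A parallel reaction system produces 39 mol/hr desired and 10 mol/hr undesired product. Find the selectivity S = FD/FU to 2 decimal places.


S = desired product rate / undesired product rate
S = 39 / 10
S = 3.90


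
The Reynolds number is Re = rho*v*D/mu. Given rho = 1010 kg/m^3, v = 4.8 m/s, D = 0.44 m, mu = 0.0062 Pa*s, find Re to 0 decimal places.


Re = rho * v * D / mu
Re = 1010 * 4.8 * 0.44 / 0.0062
Re = 2133.12 / 0.0062
Re = 344052


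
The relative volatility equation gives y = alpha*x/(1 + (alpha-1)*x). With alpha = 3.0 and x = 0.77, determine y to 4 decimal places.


y = alpha*x / (1 + (alpha-1)*x)
y = 3.0*0.77 / (1 + (3.0-1)*0.77)
y = 2.31 / (1 + 1.54)
y = 2.31 / 2.54
y = 0.9094


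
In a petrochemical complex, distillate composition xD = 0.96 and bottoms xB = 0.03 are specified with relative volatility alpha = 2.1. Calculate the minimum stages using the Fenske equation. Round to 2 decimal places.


N_min = ln((xD*(1-xB))/(xB*(1-xD))) / ln(alpha)
Numerator inside ln: 0.9312 / 0.0012 = 776.0
ln(776.0) = 6.654153
ln(alpha) = ln(2.1) = 0.741937
N_min = 6.654153 / 0.741937 = 8.97


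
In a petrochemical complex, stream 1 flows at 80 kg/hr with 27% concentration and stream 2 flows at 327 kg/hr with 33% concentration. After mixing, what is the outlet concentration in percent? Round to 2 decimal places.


Mass balance on solute: F1*x1 + F2*x2 = F3*x3
F3 = F1 + F2 = 80 + 327 = 407 kg/hr
x3 = (F1*x1 + F2*x2)/F3
x3 = (80*0.27 + 327*0.33) / 407
x3 = 31.82%


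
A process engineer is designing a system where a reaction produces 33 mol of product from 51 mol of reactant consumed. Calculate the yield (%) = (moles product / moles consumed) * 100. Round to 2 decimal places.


Yield = (moles product / moles consumed) * 100%
Yield = (33 / 51) * 100
Yield = 0.6471 * 100
Yield = 64.71%


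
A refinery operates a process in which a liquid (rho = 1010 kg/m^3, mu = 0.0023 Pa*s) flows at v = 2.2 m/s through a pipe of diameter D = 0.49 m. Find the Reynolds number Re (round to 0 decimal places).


Re = rho * v * D / mu
Re = 1010 * 2.2 * 0.49 / 0.0023
Re = 1088.78 / 0.0023
Re = 473383


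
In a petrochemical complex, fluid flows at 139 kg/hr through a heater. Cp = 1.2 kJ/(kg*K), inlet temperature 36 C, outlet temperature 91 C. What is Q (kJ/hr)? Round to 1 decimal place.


Q = m_dot * Cp * (T2 - T1)
Q = 139 * 1.2 * (91 - 36)
Q = 139 * 1.2 * 55
Q = 9174.0 kJ/hr


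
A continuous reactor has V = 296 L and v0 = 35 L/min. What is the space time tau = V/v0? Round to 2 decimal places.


tau = V / v0
tau = 296 / 35
tau = 8.46 min


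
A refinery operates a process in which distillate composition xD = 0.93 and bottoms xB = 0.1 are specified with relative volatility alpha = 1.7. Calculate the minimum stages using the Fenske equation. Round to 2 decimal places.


N_min = ln((xD*(1-xB))/(xB*(1-xD))) / ln(alpha)
Numerator inside ln: 0.837 / 0.007 = 119.571429
ln(119.571429) = 4.783914
ln(alpha) = ln(1.7) = 0.530628
N_min = 4.783914 / 0.530628 = 9.02


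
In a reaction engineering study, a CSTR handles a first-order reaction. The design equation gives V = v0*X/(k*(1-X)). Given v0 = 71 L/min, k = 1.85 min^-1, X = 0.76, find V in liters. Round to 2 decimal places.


V = v0 * X / (k * (1 - X))
V = 71 * 0.76 / (1.85 * (1 - 0.76))
V = 53.96 / (1.85 * 0.24)
V = 53.96 / 0.444
V = 121.53 L


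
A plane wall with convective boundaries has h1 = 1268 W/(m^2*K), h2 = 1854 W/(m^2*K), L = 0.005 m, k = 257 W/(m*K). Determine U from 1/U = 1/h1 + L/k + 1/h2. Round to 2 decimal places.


1/U = 1/h1 + L/k + 1/h2
1/U = 1/1268 + 0.005/257 + 1/1854
1/U = 0.0007886435 + 1.94553e-05 + 0.0005393743
1/U = 0.0013474731
U = 742.13 W/(m^2*K)


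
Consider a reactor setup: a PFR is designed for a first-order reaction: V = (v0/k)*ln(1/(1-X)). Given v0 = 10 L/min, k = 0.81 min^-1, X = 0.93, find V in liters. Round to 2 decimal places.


V = (v0/k) * ln(1/(1-X))
V = (10/0.81) * ln(1/(1-0.93))
V = 12.345679 * ln(14.285714)
V = 12.345679 * 2.65926
V = 32.83 L


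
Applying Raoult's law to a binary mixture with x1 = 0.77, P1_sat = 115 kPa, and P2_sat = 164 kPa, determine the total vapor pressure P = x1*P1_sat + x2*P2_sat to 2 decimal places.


P = x1*P1_sat + x2*P2_sat
x2 = 1 - x1 = 1 - 0.77 = 0.23
P = 0.77*115 + 0.23*164
P = 88.55 + 37.72
P = 126.27 kPa


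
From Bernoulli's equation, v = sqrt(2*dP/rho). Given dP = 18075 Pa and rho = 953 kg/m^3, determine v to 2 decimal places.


v = sqrt(2*dP/rho)
v = sqrt(2*18075/953)
v = sqrt(37.932844)
v = 6.16 m/s


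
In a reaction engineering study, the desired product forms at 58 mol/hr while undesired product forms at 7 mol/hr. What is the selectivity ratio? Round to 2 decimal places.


S = desired product rate / undesired product rate
S = 58 / 7
S = 8.29


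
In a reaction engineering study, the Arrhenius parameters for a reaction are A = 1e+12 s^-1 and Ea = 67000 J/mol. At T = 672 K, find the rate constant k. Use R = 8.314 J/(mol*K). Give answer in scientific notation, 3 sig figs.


k = A * exp(-Ea/(R*T))
k = 1e+12 * exp(-67000 / (8.314 * 672))
k = 1e+12 * exp(-11.992107)
k = 6.19e+06


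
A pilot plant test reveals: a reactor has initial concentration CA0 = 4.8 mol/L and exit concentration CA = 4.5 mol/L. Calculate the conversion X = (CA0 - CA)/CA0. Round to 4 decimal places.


X = (CA0 - CA) / CA0
X = (4.8 - 4.5) / 4.8
X = 0.3 / 4.8
X = 0.0625


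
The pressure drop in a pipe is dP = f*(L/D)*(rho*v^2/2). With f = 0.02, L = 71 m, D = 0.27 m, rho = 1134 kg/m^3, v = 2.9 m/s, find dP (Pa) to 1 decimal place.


dP = f * (L/D) * (rho*v^2/2)
dP = 0.02 * (71/0.27) * (1134*2.9^2/2)
L/D = 262.96296296
rho*v^2/2 = 1134*8.41/2 = 4768.47
dP = 0.02 * 262.96296296 * 4768.47
dP = 25078.6 Pa


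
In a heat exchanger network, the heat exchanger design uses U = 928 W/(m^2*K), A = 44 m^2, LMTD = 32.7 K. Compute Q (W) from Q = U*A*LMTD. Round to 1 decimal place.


Q = U * A * LMTD
Q = 928 * 44 * 32.7
Q = 1335206.4 W


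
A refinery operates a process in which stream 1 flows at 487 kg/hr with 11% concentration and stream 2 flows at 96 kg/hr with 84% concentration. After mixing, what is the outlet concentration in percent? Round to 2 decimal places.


Mass balance on solute: F1*x1 + F2*x2 = F3*x3
F3 = F1 + F2 = 487 + 96 = 583 kg/hr
x3 = (F1*x1 + F2*x2)/F3
x3 = (487*0.11 + 96*0.84) / 583
x3 = 23.02%


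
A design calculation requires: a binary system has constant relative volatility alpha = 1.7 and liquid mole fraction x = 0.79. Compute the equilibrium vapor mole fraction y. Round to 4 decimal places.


y = alpha*x / (1 + (alpha-1)*x)
y = 1.7*0.79 / (1 + (1.7-1)*0.79)
y = 1.343 / (1 + 0.553)
y = 1.343 / 1.553
y = 0.8648


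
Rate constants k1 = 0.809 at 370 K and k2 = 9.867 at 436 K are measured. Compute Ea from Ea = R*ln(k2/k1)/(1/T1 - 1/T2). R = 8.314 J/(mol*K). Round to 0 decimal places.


Ea = R * ln(k2/k1) / (1/T1 - 1/T2)
ln(k2/k1) = ln(9.867/0.809) = 2.5011522
1/T1 - 1/T2 = 1/370 - 1/436 = 0.000409124721
Ea = 8.314 * 2.5011522 / 0.000409124721
Ea = 50827 J/mol


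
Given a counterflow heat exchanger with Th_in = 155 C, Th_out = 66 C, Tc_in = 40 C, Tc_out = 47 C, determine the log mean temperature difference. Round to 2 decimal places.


dT1 = Th_in - Tc_out = 155 - 47 = 108
dT2 = Th_out - Tc_in = 66 - 40 = 26
LMTD = (dT1 - dT2) / ln(dT1/dT2)
LMTD = (108 - 26) / ln(108/26)
LMTD = 57.58 K


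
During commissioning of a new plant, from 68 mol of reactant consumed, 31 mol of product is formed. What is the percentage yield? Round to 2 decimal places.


Yield = (moles product / moles consumed) * 100%
Yield = (31 / 68) * 100
Yield = 0.4559 * 100
Yield = 45.59%


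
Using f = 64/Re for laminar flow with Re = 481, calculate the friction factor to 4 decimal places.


f = 64 / Re
f = 64 / 481
f = 0.1331


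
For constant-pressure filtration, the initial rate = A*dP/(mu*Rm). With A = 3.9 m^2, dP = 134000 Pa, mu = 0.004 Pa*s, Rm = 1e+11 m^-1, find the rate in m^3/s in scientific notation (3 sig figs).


rate = A * dP / (mu * Rm)
rate = 3.9 * 134000 / (0.004 * 1e+11)
rate = 522600.0 / 4.000e+08
rate = 1.31e-03 m^3/s


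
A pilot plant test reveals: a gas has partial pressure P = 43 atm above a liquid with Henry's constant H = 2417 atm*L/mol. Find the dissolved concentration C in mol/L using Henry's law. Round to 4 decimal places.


C = P / H
C = 43 / 2417
C = 0.0178 mol/L


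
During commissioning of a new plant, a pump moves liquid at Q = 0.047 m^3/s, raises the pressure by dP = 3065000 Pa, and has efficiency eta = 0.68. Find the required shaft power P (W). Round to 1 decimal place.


P = Q * dP / eta
P = 0.047 * 3065000 / 0.68
P = 144055.0 / 0.68
P = 211845.6 W


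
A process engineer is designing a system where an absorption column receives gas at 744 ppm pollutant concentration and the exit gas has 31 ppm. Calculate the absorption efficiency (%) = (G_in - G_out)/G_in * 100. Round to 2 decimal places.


Efficiency = (G_in - G_out) / G_in * 100%
Efficiency = (744 - 31) / 744 * 100
Efficiency = 713 / 744 * 100
Efficiency = 95.83%


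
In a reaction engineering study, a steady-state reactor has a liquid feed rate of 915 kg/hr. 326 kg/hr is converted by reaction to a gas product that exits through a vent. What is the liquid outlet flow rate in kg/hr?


Steady-state mass balance on the main outlet: F_out = F_in - F_removed
F_out = 915 - 326
F_out = 589 kg/hr


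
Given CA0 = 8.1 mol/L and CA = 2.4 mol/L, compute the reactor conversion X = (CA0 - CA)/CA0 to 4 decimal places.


X = (CA0 - CA) / CA0
X = (8.1 - 2.4) / 8.1
X = 5.7 / 8.1
X = 0.7037


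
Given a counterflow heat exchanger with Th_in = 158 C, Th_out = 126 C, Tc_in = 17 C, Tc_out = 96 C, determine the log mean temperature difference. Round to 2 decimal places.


dT1 = Th_in - Tc_out = 158 - 96 = 62
dT2 = Th_out - Tc_in = 126 - 17 = 109
LMTD = (dT1 - dT2) / ln(dT1/dT2)
LMTD = (62 - 109) / ln(62/109)
LMTD = 83.30 K


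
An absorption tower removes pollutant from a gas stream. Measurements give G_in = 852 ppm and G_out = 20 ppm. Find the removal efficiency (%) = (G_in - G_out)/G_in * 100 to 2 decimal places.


Efficiency = (G_in - G_out) / G_in * 100%
Efficiency = (852 - 20) / 852 * 100
Efficiency = 832 / 852 * 100
Efficiency = 97.65%


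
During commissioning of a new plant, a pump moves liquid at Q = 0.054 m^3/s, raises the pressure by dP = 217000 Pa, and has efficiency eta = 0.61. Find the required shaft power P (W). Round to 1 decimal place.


P = Q * dP / eta
P = 0.054 * 217000 / 0.61
P = 11718.0 / 0.61
P = 19209.8 W


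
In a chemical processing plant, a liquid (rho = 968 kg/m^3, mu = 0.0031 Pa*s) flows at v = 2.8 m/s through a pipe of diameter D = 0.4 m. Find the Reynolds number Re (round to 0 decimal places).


Re = rho * v * D / mu
Re = 968 * 2.8 * 0.4 / 0.0031
Re = 1084.16 / 0.0031
Re = 349729


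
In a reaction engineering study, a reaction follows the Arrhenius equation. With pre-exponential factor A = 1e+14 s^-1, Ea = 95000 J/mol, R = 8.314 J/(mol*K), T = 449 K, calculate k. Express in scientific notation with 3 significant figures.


k = A * exp(-Ea/(R*T))
k = 1e+14 * exp(-95000 / (8.314 * 449))
k = 1e+14 * exp(-25.448796)
k = 8.87e+02


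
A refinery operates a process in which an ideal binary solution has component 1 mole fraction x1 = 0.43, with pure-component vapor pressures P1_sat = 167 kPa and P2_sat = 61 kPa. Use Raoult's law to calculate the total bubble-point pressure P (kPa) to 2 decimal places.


P = x1*P1_sat + x2*P2_sat
x2 = 1 - x1 = 1 - 0.43 = 0.57
P = 0.43*167 + 0.57*61
P = 71.81 + 34.77
P = 106.58 kPa


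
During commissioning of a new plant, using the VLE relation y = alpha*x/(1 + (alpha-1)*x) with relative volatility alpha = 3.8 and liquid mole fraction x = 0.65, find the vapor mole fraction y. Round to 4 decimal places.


y = alpha*x / (1 + (alpha-1)*x)
y = 3.8*0.65 / (1 + (3.8-1)*0.65)
y = 2.47 / (1 + 1.82)
y = 2.47 / 2.82
y = 0.8759


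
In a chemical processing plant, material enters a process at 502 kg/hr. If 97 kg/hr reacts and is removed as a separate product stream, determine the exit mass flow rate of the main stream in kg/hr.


Steady-state mass balance on the main outlet: F_out = F_in - F_removed
F_out = 502 - 97
F_out = 405 kg/hr


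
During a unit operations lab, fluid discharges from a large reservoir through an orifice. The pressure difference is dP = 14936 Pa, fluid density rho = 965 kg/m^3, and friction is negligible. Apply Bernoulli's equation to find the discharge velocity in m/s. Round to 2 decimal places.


v = sqrt(2*dP/rho)
v = sqrt(2*14936/965)
v = sqrt(30.95544)
v = 5.56 m/s


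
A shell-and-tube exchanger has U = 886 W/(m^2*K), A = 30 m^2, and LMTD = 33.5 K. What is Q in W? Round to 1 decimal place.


Q = U * A * LMTD
Q = 886 * 30 * 33.5
Q = 890430.0 W


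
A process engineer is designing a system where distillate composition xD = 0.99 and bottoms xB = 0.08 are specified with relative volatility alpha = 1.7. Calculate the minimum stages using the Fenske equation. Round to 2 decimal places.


N_min = ln((xD*(1-xB))/(xB*(1-xD))) / ln(alpha)
Numerator inside ln: 0.9108 / 0.0008 = 1138.5
ln(1138.5) = 7.037467
ln(alpha) = ln(1.7) = 0.530628
N_min = 7.037467 / 0.530628 = 13.26


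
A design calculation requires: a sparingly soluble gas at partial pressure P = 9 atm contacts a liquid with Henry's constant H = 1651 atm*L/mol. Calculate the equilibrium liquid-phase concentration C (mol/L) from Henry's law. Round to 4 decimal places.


C = P / H
C = 9 / 1651
C = 0.0055 mol/L


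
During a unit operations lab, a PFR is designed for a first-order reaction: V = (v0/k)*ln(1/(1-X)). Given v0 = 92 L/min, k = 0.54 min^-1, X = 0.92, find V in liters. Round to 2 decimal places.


V = (v0/k) * ln(1/(1-X))
V = (92/0.54) * ln(1/(1-0.92))
V = 170.37037 * ln(12.5)
V = 170.37037 * 2.525729
V = 430.31 L


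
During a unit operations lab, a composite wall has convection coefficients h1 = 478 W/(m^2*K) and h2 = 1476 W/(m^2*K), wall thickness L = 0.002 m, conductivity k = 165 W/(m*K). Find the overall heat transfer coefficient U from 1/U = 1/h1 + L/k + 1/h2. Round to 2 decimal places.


1/U = 1/h1 + L/k + 1/h2
1/U = 1/478 + 0.002/165 + 1/1476
1/U = 0.0020920502 + 1.21212e-05 + 0.0006775068
1/U = 0.0027816782
U = 359.50 W/(m^2*K)


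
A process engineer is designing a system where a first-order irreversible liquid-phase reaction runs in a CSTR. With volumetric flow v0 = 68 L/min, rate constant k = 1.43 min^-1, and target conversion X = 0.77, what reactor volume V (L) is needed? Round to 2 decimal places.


V = v0 * X / (k * (1 - X))
V = 68 * 0.77 / (1.43 * (1 - 0.77))
V = 52.36 / (1.43 * 0.23)
V = 52.36 / 0.3289
V = 159.20 L


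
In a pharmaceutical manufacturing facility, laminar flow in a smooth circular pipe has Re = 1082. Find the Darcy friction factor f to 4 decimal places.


f = 64 / Re
f = 64 / 1082
f = 0.0591


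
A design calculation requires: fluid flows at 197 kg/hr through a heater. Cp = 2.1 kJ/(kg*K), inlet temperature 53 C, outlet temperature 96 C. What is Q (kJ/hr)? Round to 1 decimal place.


Q = m_dot * Cp * (T2 - T1)
Q = 197 * 2.1 * (96 - 53)
Q = 197 * 2.1 * 43
Q = 17789.1 kJ/hr


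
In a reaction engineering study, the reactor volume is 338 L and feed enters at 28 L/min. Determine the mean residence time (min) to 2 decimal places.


tau = V / v0
tau = 338 / 28
tau = 12.07 min


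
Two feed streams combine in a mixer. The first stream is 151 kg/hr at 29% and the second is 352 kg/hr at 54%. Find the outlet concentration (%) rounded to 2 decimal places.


Mass balance on solute: F1*x1 + F2*x2 = F3*x3
F3 = F1 + F2 = 151 + 352 = 503 kg/hr
x3 = (F1*x1 + F2*x2)/F3
x3 = (151*0.29 + 352*0.54) / 503
x3 = 46.50%


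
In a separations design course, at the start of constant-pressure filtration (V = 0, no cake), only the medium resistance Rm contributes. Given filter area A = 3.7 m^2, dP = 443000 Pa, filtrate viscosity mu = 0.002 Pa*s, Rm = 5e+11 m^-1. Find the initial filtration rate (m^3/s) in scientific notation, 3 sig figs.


rate = A * dP / (mu * Rm)
rate = 3.7 * 443000 / (0.002 * 5e+11)
rate = 1639100.0 / 1.000e+09
rate = 1.64e-03 m^3/s


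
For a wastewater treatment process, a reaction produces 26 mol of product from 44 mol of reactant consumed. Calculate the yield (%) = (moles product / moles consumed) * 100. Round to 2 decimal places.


Yield = (moles product / moles consumed) * 100%
Yield = (26 / 44) * 100
Yield = 0.5909 * 100
Yield = 59.09%


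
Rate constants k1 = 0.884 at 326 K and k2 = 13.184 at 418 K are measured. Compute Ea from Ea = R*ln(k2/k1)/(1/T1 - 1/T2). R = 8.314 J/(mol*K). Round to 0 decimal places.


Ea = R * ln(k2/k1) / (1/T1 - 1/T2)
ln(k2/k1) = ln(13.184/0.884) = 2.7023022
1/T1 - 1/T2 = 1/326 - 1/418 = 0.000675140165
Ea = 8.314 * 2.7023022 / 0.000675140165
Ea = 33277 J/mol


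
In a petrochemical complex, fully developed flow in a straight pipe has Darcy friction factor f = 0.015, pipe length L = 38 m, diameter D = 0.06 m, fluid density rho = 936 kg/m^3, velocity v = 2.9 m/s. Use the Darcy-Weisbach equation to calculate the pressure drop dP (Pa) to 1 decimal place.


dP = f * (L/D) * (rho*v^2/2)
dP = 0.015 * (38/0.06) * (936*2.9^2/2)
L/D = 633.33333333
rho*v^2/2 = 936*8.41/2 = 3935.88
dP = 0.015 * 633.33333333 * 3935.88
dP = 37390.9 Pa


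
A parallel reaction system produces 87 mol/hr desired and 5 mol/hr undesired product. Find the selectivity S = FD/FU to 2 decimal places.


S = desired product rate / undesired product rate
S = 87 / 5
S = 17.40


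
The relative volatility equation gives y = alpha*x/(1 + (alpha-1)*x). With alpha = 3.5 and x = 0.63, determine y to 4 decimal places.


y = alpha*x / (1 + (alpha-1)*x)
y = 3.5*0.63 / (1 + (3.5-1)*0.63)
y = 2.205 / (1 + 1.575)
y = 2.205 / 2.575
y = 0.8563


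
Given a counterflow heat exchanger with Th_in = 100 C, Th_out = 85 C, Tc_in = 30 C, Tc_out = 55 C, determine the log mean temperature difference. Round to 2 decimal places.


dT1 = Th_in - Tc_out = 100 - 55 = 45
dT2 = Th_out - Tc_in = 85 - 30 = 55
LMTD = (dT1 - dT2) / ln(dT1/dT2)
LMTD = (45 - 55) / ln(45/55)
LMTD = 49.83 K


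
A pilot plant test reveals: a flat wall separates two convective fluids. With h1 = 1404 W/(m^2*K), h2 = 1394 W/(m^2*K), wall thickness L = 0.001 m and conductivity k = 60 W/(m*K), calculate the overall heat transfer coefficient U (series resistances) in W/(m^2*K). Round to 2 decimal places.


1/U = 1/h1 + L/k + 1/h2
1/U = 1/1404 + 0.001/60 + 1/1394
1/U = 0.0007122507 + 1.66667e-05 + 0.0007173601
1/U = 0.0014462775
U = 691.43 W/(m^2*K)


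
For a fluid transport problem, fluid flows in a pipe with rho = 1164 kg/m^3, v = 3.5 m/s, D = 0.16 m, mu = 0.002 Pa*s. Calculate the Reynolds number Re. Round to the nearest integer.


Re = rho * v * D / mu
Re = 1164 * 3.5 * 0.16 / 0.002
Re = 651.84 / 0.002
Re = 325920


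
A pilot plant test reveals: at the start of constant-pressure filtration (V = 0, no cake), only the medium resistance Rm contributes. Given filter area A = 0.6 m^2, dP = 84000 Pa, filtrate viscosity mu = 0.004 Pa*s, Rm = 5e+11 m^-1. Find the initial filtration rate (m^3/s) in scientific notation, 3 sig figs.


rate = A * dP / (mu * Rm)
rate = 0.6 * 84000 / (0.004 * 5e+11)
rate = 50400.0 / 2.000e+09
rate = 2.52e-05 m^3/s


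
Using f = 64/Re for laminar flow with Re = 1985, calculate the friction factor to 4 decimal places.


f = 64 / Re
f = 64 / 1985
f = 0.0322


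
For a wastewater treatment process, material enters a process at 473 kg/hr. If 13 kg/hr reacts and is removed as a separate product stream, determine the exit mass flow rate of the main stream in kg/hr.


Steady-state mass balance on the main outlet: F_out = F_in - F_removed
F_out = 473 - 13
F_out = 460 kg/hr


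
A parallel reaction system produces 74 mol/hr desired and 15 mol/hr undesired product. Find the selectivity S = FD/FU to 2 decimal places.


S = desired product rate / undesired product rate
S = 74 / 15
S = 4.93


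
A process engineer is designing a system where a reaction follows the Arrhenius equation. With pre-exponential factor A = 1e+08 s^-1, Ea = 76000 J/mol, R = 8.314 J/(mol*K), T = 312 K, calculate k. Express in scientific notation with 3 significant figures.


k = A * exp(-Ea/(R*T))
k = 1e+08 * exp(-76000 / (8.314 * 312))
k = 1e+08 * exp(-29.298742)
k = 1.89e-05


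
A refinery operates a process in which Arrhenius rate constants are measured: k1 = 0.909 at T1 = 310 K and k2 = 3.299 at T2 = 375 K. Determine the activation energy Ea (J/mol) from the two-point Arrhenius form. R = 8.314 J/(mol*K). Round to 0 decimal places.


Ea = R * ln(k2/k1) / (1/T1 - 1/T2)
ln(k2/k1) = ln(3.299/0.909) = 1.2890296
1/T1 - 1/T2 = 1/310 - 1/375 = 0.000559139785
Ea = 8.314 * 1.2890296 / 0.000559139785
Ea = 19167 J/mol


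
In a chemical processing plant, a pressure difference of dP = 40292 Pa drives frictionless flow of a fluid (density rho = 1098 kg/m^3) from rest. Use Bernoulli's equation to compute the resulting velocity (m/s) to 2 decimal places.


v = sqrt(2*dP/rho)
v = sqrt(2*40292/1098)
v = sqrt(73.391621)
v = 8.57 m/s


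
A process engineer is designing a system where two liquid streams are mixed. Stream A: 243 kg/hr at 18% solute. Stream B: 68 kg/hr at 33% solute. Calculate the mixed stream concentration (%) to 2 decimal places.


Mass balance on solute: F1*x1 + F2*x2 = F3*x3
F3 = F1 + F2 = 243 + 68 = 311 kg/hr
x3 = (F1*x1 + F2*x2)/F3
x3 = (243*0.18 + 68*0.33) / 311
x3 = 21.28%


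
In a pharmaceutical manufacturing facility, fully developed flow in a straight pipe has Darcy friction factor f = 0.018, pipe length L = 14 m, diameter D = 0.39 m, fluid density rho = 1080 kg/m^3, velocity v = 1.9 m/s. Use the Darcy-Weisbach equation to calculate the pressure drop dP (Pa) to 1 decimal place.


dP = f * (L/D) * (rho*v^2/2)
dP = 0.018 * (14/0.39) * (1080*1.9^2/2)
L/D = 35.8974359
rho*v^2/2 = 1080*3.61/2 = 1949.4
dP = 0.018 * 35.8974359 * 1949.4
dP = 1259.6 Pa


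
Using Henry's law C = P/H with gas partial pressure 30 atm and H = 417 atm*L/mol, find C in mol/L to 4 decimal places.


C = P / H
C = 30 / 417
C = 0.0719 mol/L


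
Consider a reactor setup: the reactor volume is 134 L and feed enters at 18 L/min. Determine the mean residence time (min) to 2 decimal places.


tau = V / v0
tau = 134 / 18
tau = 7.44 min


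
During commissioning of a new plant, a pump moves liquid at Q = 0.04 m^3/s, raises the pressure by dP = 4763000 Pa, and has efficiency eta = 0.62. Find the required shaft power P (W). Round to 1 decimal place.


P = Q * dP / eta
P = 0.04 * 4763000 / 0.62
P = 190520.0 / 0.62
P = 307290.3 W


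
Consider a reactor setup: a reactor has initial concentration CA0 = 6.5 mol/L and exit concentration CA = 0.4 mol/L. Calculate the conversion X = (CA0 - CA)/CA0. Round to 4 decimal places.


X = (CA0 - CA) / CA0
X = (6.5 - 0.4) / 6.5
X = 6.1 / 6.5
X = 0.9385


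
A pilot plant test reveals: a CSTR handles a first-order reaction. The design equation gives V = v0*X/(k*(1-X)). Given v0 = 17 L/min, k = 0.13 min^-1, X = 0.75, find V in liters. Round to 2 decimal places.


V = v0 * X / (k * (1 - X))
V = 17 * 0.75 / (0.13 * (1 - 0.75))
V = 12.75 / (0.13 * 0.25)
V = 12.75 / 0.0325
V = 392.31 L


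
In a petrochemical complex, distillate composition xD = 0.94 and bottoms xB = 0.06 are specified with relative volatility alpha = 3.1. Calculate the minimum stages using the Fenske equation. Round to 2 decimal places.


N_min = ln((xD*(1-xB))/(xB*(1-xD))) / ln(alpha)
Numerator inside ln: 0.8836 / 0.0036 = 245.444444
ln(245.444444) = 5.503071
ln(alpha) = ln(3.1) = 1.131402
N_min = 5.503071 / 1.131402 = 4.86


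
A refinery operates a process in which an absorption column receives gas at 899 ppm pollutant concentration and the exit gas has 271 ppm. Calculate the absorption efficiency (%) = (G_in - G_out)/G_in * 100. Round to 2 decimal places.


Efficiency = (G_in - G_out) / G_in * 100%
Efficiency = (899 - 271) / 899 * 100
Efficiency = 628 / 899 * 100
Efficiency = 69.86%


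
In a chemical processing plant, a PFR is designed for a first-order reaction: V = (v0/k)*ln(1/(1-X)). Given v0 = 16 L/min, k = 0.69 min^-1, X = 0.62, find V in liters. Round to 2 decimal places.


V = (v0/k) * ln(1/(1-X))
V = (16/0.69) * ln(1/(1-0.62))
V = 23.188406 * ln(2.631579)
V = 23.188406 * 0.967584
V = 22.44 L


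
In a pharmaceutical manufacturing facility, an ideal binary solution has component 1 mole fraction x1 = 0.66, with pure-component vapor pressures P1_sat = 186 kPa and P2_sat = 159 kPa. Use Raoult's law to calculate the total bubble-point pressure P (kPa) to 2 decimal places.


P = x1*P1_sat + x2*P2_sat
x2 = 1 - x1 = 1 - 0.66 = 0.34
P = 0.66*186 + 0.34*159
P = 122.76 + 54.06
P = 176.82 kPa


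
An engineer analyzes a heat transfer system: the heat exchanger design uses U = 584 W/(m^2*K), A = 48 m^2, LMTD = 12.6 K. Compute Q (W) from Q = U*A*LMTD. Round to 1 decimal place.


Q = U * A * LMTD
Q = 584 * 48 * 12.6
Q = 353203.2 W


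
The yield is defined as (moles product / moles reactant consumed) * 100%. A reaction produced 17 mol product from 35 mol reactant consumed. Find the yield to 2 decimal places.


Yield = (moles product / moles consumed) * 100%
Yield = (17 / 35) * 100
Yield = 0.4857 * 100
Yield = 48.57%


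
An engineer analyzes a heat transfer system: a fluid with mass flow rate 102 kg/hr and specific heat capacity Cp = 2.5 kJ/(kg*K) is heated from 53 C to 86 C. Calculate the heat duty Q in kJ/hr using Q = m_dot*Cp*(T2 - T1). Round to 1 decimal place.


Q = m_dot * Cp * (T2 - T1)
Q = 102 * 2.5 * (86 - 53)
Q = 102 * 2.5 * 33
Q = 8415.0 kJ/hr


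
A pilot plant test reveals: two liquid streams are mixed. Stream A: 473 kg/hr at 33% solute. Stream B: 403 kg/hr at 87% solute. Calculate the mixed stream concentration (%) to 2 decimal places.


Mass balance on solute: F1*x1 + F2*x2 = F3*x3
F3 = F1 + F2 = 473 + 403 = 876 kg/hr
x3 = (F1*x1 + F2*x2)/F3
x3 = (473*0.33 + 403*0.87) / 876
x3 = 57.84%


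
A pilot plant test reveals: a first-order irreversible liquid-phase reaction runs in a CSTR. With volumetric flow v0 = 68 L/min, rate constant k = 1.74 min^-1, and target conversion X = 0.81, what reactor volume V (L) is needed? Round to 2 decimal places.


V = v0 * X / (k * (1 - X))
V = 68 * 0.81 / (1.74 * (1 - 0.81))
V = 55.08 / (1.74 * 0.19)
V = 55.08 / 0.3306
V = 166.61 L


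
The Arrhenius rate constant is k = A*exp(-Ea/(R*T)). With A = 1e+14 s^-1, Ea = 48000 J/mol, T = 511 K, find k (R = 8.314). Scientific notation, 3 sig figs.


k = A * exp(-Ea/(R*T))
k = 1e+14 * exp(-48000 / (8.314 * 511))
k = 1e+14 * exp(-11.298228)
k = 1.24e+09
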